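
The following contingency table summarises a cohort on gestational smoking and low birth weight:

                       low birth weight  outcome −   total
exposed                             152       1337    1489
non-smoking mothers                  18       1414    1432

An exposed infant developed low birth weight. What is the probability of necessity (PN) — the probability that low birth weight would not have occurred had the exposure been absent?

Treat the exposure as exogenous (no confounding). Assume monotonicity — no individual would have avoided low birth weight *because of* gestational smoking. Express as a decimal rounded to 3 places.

p₁ = P(outcome | exposed) = 152/1489 = 0.10208
p₀ = P(outcome | unexposed) = 18/1432 = 0.01257
Under exogeneity and monotonicity, PN = (p₁ − p₀)/p₁.
PN = (0.10208 − 0.01257) / 0.10208 ≈ 0.8769

PN ≈ 0.877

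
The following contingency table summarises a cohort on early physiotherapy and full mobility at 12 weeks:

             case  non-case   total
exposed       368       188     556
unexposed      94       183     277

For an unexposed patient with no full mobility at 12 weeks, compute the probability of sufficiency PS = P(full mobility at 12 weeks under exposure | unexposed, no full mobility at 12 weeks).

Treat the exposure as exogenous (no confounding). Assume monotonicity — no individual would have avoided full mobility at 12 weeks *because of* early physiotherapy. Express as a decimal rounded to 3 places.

p₁ = P(outcome | exposed) = 368/556 = 0.66187
p₀ = P(outcome | unexposed) = 94/277 = 0.33935
Under exogeneity and monotonicity, PS = (p₁ − p₀)/(1 − p₀).
PS = (0.66187 − 0.33935) / 0.66065 ≈ 0.4882

PS ≈ 0.488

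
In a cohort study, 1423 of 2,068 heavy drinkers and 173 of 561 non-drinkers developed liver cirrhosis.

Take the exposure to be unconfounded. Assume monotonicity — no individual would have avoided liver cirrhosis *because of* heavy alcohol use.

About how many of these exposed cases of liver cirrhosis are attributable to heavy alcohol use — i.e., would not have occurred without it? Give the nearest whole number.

about 785 cases

p₁ = P(outcome | exposed) = 1423/2068 = 0.6881
p₀ = P(outcome | unexposed) = 173/561 = 0.30838
PN = (p₁ − p₀)/p₁ = (0.6881 − 0.30838) / 0.6881 ≈ 0.55184.
Attributable cases ≈ PN × (exposed cases) = 0.55184 × 1423 ≈ 785.27.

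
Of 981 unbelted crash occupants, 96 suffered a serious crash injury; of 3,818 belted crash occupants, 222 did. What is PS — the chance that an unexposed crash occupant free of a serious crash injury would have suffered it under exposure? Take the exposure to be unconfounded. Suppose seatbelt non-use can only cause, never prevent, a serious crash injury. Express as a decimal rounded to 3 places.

p₁ = P(outcome | exposed) = 96/981 = 0.097859
p₀ = P(outcome | unexposed) = 222/3818 = 0.058146
Under exogeneity and monotonicity, PS = (p₁ − p₀) / (1 − p₀).
PS = (0.097859 − 0.058146) / (1 − 0.058146) = 0.039714 / 0.94185 ≈ 0.0422

PS ≈ 0.042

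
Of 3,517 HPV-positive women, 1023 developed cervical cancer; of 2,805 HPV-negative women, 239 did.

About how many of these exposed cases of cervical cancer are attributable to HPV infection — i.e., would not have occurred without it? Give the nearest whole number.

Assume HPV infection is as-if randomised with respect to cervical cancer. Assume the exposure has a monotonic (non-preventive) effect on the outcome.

p₁ = P(outcome | exposed) = 1023/3517 = 0.29087
p₀ = P(outcome | unexposed) = 239/2805 = 0.085205
PN = (p₁ − p₀)/p₁ = (0.29087 − 0.085205) / 0.29087 ≈ 0.70707.
Attributable cases ≈ PN × (exposed cases) = 0.70707 × 1023 ≈ 723.33.

about 723 cases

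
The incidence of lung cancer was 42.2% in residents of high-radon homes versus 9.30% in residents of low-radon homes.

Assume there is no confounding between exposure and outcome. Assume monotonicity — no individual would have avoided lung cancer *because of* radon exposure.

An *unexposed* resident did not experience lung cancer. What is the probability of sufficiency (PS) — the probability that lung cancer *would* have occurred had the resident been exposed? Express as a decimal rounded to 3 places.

PS ≈ 0.363

p₁ = 0.422, p₀ = 0.093.
Under exogeneity and monotonicity, PS = (p₁ − p₀) / (1 − p₀).
PS = (0.422 − 0.093) / (1 − 0.093) = 0.329 / 0.907 ≈ 0.3627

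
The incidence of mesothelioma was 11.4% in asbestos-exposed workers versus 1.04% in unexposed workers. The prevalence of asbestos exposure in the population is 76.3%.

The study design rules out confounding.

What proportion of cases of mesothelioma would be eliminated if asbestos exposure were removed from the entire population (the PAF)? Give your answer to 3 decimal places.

p₁ = 0.114, p₀ = 0.0104.
Overall risk P(Y=1) = π·p₁ + (1−π)·p₀ = 0.763×0.114 + 0.237×0.0104 = 0.089447.
Under exogeneity, PAF = [P(Y=1) − p₀] / P(Y=1).
PAF = (0.089447 − 0.0104) / 0.089447 ≈ 0.8837

PAF ≈ 0.884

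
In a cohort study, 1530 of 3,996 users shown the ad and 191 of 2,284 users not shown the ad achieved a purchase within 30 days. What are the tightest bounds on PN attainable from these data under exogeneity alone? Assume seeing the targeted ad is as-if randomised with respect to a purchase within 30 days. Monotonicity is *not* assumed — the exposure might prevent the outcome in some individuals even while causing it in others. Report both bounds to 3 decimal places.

p₁ = P(outcome | exposed) = 1530/3996 = 0.38288
p₀ = P(outcome | unexposed) = 191/2284 = 0.083625
Under exogeneity alone the bounds on PN are max{0,(p₁−p₀)/p₁} ≤ PN ≤ min{1,(1−p₀)/p₁}.
  lower = (p₁ − p₀)/p₁ = 0.29926 / 0.38288 ≈ 0.7816
  upper = min{1, (1 − p₀)/p₁} = 0.91637 / 0.38288 ≈ 2.3934 → capped at 1

0.782 ≤ PN ≤ 1.000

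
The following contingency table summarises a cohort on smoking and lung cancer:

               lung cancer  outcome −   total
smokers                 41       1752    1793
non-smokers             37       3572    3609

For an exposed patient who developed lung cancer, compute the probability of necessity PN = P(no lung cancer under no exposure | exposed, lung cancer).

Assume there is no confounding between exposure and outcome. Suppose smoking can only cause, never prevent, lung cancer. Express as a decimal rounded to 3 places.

p₁ = P(outcome | exposed) = 41/1793 = 0.022867
p₀ = P(outcome | unexposed) = 37/3609 = 0.010252
Under exogeneity and monotonicity, PN = (p₁ − p₀) / p₁.
PN = (0.022867 − 0.010252) / 0.022867 = 0.012615 / 0.022867 ≈ 0.5517

PN ≈ 0.552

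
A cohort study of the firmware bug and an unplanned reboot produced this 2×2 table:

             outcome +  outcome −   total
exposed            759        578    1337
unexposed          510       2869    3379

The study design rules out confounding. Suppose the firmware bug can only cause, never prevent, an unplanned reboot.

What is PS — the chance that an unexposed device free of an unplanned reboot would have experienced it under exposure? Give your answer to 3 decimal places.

PS ≈ 0.491

p₁ = P(outcome | exposed) = 759/1337 = 0.56769
p₀ = P(outcome | unexposed) = 510/3379 = 0.15093
Under exogeneity and monotonicity, PS = (p₁ − p₀)/(1 − p₀).
PS = (0.56769 − 0.15093) / 0.84907 ≈ 0.4908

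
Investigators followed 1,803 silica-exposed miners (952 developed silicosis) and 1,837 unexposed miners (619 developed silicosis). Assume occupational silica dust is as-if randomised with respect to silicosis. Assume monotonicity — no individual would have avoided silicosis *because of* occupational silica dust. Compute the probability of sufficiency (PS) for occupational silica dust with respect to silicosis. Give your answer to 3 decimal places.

p₁ = P(outcome | exposed) = 952/1803 = 0.52801
p₀ = P(outcome | unexposed) = 619/1837 = 0.33696
Under exogeneity and monotonicity, PS = (p₁ − p₀) / (1 − p₀).
PS = (0.52801 − 0.33696) / (1 − 0.33696) = 0.19105 / 0.66304 ≈ 0.2881

PS ≈ 0.288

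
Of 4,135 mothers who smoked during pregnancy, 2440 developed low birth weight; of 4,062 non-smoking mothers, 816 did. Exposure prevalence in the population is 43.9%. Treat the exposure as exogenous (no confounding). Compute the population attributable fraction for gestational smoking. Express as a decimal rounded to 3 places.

p₁ = P(outcome | exposed) = 2440/4135 = 0.59008
p₀ = P(outcome | unexposed) = 816/4062 = 0.20089
Overall risk P(Y=1) = π·p₁ + (1−π)·p₀ = 0.439×0.59008 + 0.561×0.20089 = 0.37174.
Under exogeneity, PAF = [P(Y=1) − p₀] / P(Y=1).
PAF = (0.37174 − 0.20089) / 0.37174 ≈ 0.4596

PAF ≈ 0.460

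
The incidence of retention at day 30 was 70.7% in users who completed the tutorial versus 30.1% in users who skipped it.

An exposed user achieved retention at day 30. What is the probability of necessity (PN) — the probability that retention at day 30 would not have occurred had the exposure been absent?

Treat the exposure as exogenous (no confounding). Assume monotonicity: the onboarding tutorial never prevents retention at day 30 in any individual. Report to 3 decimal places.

PN ≈ 0.574

p₁ = 0.707, p₀ = 0.301.
Under exogeneity and monotonicity, PN = (p₁ − p₀) / p₁.
PN = (0.707 − 0.301) / 0.707 = 0.406 / 0.707 ≈ 0.5743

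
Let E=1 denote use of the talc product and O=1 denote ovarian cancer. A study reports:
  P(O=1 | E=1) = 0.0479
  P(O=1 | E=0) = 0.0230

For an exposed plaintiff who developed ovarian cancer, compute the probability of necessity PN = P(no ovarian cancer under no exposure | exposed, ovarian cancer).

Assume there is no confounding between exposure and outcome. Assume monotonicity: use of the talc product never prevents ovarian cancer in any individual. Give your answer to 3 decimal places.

PN ≈ 0.520

Let p₁ = 0.0479, p₀ = 0.023.
Under exogeneity and monotonicity, PN = (p₁ − p₀) / p₁.
PN = (0.0479 − 0.023) / 0.0479 = 0.0249 / 0.0479 ≈ 0.5198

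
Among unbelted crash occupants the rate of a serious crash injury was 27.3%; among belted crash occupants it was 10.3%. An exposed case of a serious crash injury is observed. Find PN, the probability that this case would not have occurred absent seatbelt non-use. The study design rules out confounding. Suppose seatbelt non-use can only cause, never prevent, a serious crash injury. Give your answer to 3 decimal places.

p₁ = 0.273, p₀ = 0.103.
Under exogeneity and monotonicity, PN = (p₁ − p₀) / p₁.
PN = (0.273 − 0.103) / 0.273 = 0.17 / 0.273 ≈ 0.6227

PN ≈ 0.623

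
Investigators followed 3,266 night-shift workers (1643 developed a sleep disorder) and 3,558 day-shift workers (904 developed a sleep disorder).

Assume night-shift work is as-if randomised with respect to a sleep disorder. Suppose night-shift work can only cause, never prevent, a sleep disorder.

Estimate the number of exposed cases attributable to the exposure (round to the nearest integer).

p₁ = P(outcome | exposed) = 1643/3266 = 0.50306
p₀ = P(outcome | unexposed) = 904/3558 = 0.25408
PN = (p₁ − p₀)/p₁ = (0.50306 − 0.25408) / 0.50306 ≈ 0.49494.
Attributable cases ≈ PN × (exposed cases) = 0.49494 × 1643 ≈ 813.19.

about 813 cases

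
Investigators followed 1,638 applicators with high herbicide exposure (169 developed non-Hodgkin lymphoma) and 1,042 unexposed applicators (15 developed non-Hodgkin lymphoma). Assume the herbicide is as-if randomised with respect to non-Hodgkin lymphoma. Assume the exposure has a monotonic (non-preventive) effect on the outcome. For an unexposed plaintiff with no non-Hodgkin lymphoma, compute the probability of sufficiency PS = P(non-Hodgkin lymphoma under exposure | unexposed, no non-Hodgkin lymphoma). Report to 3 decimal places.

PS ≈ 0.090

p₁ = P(outcome | exposed) = 169/1638 = 0.10317
p₀ = P(outcome | unexposed) = 15/1042 = 0.014395
Under exogeneity and monotonicity, PS = (p₁ − p₀) / (1 − p₀).
PS = (0.10317 − 0.014395) / (1 − 0.014395) = 0.088779 / 0.9856 ≈ 0.0901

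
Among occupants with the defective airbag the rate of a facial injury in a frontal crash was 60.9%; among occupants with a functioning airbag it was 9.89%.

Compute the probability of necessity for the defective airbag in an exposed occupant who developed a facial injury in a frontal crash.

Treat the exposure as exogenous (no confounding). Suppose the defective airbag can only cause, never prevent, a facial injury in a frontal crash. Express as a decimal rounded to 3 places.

PN ≈ 0.838

p₁ = 0.609, p₀ = 0.0989.
Under exogeneity and monotonicity, PN = (p₁ − p₀) / p₁.
PN = (0.609 − 0.0989) / 0.609 = 0.5101 / 0.609 ≈ 0.8376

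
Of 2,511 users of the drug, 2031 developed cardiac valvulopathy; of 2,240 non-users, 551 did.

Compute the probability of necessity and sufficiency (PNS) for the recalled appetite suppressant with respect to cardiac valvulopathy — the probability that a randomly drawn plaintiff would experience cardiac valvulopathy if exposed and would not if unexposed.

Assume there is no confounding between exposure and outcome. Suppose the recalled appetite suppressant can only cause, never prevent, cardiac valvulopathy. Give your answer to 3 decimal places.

p₁ = P(outcome | exposed) = 2031/2511 = 0.80884
p₀ = P(outcome | unexposed) = 551/2240 = 0.24598
Under exogeneity and monotonicity, PNS = p₁ − p₀.
PNS = 0.80884 − 0.24598 = 0.56286

PNS ≈ 0.563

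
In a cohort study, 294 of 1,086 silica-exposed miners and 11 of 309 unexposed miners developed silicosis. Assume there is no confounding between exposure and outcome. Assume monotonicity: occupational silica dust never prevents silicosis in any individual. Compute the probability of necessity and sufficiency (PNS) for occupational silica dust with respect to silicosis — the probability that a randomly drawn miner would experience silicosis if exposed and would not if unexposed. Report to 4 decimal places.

p₁ = P(outcome | exposed) = 294/1086 = 0.27072
p₀ = P(outcome | unexposed) = 11/309 = 0.035599
Under exogeneity and monotonicity, PNS = p₁ − p₀.
PNS = 0.27072 − 0.035599 = 0.23512

PNS ≈ 0.2351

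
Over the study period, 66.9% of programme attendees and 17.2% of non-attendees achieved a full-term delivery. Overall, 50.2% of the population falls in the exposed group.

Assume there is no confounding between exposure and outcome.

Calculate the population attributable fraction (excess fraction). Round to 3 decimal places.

p₁ = 0.669, p₀ = 0.172.
Overall risk P(Y=1) = π·p₁ + (1−π)·p₀ = 0.502×0.669 + 0.498×0.172 = 0.42149.
Under exogeneity, PAF = [P(Y=1) − p₀] / P(Y=1).
PAF = (0.42149 − 0.172) / 0.42149 ≈ 0.5919

PAF ≈ 0.592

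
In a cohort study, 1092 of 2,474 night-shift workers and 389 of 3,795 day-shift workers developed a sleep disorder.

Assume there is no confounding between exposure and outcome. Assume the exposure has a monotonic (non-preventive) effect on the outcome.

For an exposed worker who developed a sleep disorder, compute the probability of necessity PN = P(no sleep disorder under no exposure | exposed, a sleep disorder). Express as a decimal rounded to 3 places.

p₁ = P(outcome | exposed) = 1092/2474 = 0.44139
p₀ = P(outcome | unexposed) = 389/3795 = 0.1025
Under exogeneity and monotonicity, PN = (p₁ − p₀) / p₁.
PN = (0.44139 − 0.1025) / 0.44139 = 0.33889 / 0.44139 ≈ 0.7678

PN ≈ 0.768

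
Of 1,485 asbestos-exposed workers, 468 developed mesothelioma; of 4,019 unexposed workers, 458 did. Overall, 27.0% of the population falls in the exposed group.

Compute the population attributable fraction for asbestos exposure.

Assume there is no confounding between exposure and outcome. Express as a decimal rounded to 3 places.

p₁ = P(outcome | exposed) = 468/1485 = 0.31515
p₀ = P(outcome | unexposed) = 458/4019 = 0.11396
Overall risk P(Y=1) = π·p₁ + (1−π)·p₀ = 0.27×0.31515 + 0.73×0.11396 = 0.16828.
Under exogeneity, PAF = [P(Y=1) − p₀] / P(Y=1).
PAF = (0.16828 − 0.11396) / 0.16828 ≈ 0.3228

PAF ≈ 0.323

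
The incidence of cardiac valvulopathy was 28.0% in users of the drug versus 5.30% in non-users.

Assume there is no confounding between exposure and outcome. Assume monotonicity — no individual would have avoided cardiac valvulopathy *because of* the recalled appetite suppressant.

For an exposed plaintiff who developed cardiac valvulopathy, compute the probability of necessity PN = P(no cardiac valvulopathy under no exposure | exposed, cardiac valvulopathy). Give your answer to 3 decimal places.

p₁ = 0.28, p₀ = 0.053.
Under exogeneity and monotonicity, PN = (p₁ − p₀) / p₁.
PN = (0.28 − 0.053) / 0.28 = 0.227 / 0.28 ≈ 0.8107

PN ≈ 0.811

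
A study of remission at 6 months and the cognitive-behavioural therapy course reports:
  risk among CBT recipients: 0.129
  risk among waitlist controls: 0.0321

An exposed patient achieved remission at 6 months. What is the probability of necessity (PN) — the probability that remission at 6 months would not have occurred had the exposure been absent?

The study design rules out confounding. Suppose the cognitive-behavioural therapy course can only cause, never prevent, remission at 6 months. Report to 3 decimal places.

PN ≈ 0.751

Let p₁ = 0.129, p₀ = 0.0321.
Under exogeneity and monotonicity, PN = (p₁ − p₀) / p₁.
PN = (0.129 − 0.0321) / 0.129 = 0.0969 / 0.129 ≈ 0.7512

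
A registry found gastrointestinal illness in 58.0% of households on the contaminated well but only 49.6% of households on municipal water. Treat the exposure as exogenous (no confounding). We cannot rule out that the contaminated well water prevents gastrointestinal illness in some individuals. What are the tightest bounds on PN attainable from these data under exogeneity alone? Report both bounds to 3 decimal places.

p₁ = 0.58, p₀ = 0.496.
Under exogeneity alone the bounds on PN are max{0,(p₁−p₀)/p₁} ≤ PN ≤ min{1,(1−p₀)/p₁}.
  lower = (p₁ − p₀)/p₁ = 0.084 / 0.58 ≈ 0.1448
  upper = min{1, (1 − p₀)/p₁} = 0.504 / 0.58 ≈ 0.8690

0.145 ≤ PN ≤ 0.869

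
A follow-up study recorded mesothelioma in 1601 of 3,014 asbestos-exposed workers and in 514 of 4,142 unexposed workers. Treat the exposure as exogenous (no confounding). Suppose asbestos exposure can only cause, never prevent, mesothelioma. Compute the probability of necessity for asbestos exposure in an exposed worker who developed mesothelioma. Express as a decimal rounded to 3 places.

p₁ = P(outcome | exposed) = 1601/3014 = 0.53119
p₀ = P(outcome | unexposed) = 514/4142 = 0.12409
Under exogeneity and monotonicity, PN = (p₁ − p₀) / p₁.
PN = (0.53119 − 0.12409) / 0.53119 = 0.40709 / 0.53119 ≈ 0.7664

PN ≈ 0.766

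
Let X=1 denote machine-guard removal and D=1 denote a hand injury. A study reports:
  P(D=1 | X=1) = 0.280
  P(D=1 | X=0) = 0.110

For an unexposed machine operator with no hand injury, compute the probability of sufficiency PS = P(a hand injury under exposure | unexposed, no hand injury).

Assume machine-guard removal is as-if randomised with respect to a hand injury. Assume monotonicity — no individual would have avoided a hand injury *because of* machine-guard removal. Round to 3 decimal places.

Let p₁ = 0.28, p₀ = 0.11.
Under exogeneity and monotonicity, PS = (p₁ − p₀) / (1 − p₀).
PS = (0.28 − 0.11) / (1 − 0.11) = 0.17 / 0.89 ≈ 0.1910

PS ≈ 0.191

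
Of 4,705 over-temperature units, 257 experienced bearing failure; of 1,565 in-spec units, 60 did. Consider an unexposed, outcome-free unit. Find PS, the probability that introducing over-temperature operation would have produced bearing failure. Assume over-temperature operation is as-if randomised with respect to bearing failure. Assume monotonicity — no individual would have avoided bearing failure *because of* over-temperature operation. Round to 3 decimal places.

p₁ = P(outcome | exposed) = 257/4705 = 0.054623
p₀ = P(outcome | unexposed) = 60/1565 = 0.038339
Under exogeneity and monotonicity, PS = (p₁ − p₀) / (1 − p₀).
PS = (0.054623 − 0.038339) / (1 − 0.038339) = 0.016284 / 0.96166 ≈ 0.0169

PS ≈ 0.017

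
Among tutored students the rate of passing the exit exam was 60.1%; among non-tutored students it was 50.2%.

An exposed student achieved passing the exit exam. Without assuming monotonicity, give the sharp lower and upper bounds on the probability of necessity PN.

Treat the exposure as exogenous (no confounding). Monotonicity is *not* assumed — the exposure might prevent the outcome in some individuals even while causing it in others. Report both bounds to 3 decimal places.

0.165 ≤ PN ≤ 0.829

p₁ = 0.601, p₀ = 0.502.
Under exogeneity alone the bounds on PN are max{0,(p₁−p₀)/p₁} ≤ PN ≤ min{1,(1−p₀)/p₁}.
  lower = (p₁ − p₀)/p₁ = 0.099 / 0.601 ≈ 0.1647
  upper = min{1, (1 − p₀)/p₁} = 0.498 / 0.601 ≈ 0.8286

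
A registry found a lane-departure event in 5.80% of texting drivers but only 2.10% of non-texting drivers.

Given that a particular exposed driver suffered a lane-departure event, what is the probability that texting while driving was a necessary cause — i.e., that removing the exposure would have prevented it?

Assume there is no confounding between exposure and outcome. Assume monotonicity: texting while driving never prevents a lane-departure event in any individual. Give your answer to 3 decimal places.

p₁ = 0.058, p₀ = 0.021.
Under exogeneity and monotonicity, PN = (p₁ − p₀) / p₁.
PN = (0.058 − 0.021) / 0.058 = 0.037 / 0.058 ≈ 0.6379

PN ≈ 0.638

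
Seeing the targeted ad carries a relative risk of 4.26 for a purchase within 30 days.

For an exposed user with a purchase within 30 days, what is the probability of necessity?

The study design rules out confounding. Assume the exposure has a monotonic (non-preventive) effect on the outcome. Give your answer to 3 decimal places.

PN ≈ 0.765

Under exogeneity and monotonicity, PN = (RR − 1) / RR = 1 − 1/RR.
PN = (4.26 − 1) / 4.26 = 3.26 / 4.26 ≈ 0.7653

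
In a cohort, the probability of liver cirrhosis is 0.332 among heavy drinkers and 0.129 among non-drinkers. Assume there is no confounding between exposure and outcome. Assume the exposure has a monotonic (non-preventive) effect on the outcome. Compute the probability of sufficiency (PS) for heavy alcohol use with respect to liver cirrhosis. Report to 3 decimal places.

Let p₁ = 0.332, p₀ = 0.129.
Under exogeneity and monotonicity, PS = (p₁ − p₀) / (1 − p₀).
PS = (0.332 − 0.129) / (1 − 0.129) = 0.203 / 0.871 ≈ 0.2331

PS ≈ 0.233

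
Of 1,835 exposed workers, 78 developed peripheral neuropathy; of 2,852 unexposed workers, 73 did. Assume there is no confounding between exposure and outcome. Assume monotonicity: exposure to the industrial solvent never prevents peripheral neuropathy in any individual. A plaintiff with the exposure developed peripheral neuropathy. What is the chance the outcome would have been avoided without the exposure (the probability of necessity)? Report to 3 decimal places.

PN ≈ 0.398

p₁ = P(outcome | exposed) = 78/1835 = 0.042507
p₀ = P(outcome | unexposed) = 73/2852 = 0.025596
Under exogeneity and monotonicity, PN = (p₁ − p₀) / p₁.
PN = (0.042507 − 0.025596) / 0.042507 = 0.016911 / 0.042507 ≈ 0.3978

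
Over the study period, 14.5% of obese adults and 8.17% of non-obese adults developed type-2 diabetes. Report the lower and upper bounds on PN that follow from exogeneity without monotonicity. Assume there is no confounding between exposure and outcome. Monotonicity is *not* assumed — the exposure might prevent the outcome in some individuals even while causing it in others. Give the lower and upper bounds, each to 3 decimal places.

p₁ = 0.145, p₀ = 0.0817.
Under exogeneity alone the bounds on PN are max{0,(p₁−p₀)/p₁} ≤ PN ≤ min{1,(1−p₀)/p₁}.
  lower = (p₁ − p₀)/p₁ = 0.0633 / 0.145 ≈ 0.4366
  upper = min{1, (1 − p₀)/p₁} = 0.9183 / 0.145 ≈ 6.3331 → capped at 1

0.437 ≤ PN ≤ 1.000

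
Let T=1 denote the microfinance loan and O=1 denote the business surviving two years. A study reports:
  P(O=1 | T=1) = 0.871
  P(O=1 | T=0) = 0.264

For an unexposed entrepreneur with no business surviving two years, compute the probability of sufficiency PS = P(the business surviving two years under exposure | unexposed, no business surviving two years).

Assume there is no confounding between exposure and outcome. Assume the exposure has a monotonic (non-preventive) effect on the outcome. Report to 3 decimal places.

Let p₁ = 0.871, p₀ = 0.264.
Under exogeneity and monotonicity, PS = (p₁ − p₀) / (1 − p₀).
PS = (0.871 − 0.264) / (1 − 0.264) = 0.607 / 0.736 ≈ 0.8247

PS ≈ 0.825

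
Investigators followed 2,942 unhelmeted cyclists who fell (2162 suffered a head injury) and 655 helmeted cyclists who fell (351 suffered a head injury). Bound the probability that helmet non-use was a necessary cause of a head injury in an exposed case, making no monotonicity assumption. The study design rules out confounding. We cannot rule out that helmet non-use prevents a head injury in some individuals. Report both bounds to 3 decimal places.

0.271 ≤ PN ≤ 0.632

p₁ = P(outcome | exposed) = 2162/2942 = 0.73487
p₀ = P(outcome | unexposed) = 351/655 = 0.53588
Under exogeneity alone the bounds on PN are max{0,(p₁−p₀)/p₁} ≤ PN ≤ min{1,(1−p₀)/p₁}.
  lower = (p₁ − p₀)/p₁ = 0.199 / 0.73487 ≈ 0.2708
  upper = min{1, (1 − p₀)/p₁} = 0.46412 / 0.73487 ≈ 0.6316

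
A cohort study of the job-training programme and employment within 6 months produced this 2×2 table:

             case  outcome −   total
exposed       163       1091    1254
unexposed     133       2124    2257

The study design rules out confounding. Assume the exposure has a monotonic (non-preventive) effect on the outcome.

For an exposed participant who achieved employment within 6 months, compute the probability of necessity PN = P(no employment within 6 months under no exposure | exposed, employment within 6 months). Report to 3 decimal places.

PN ≈ 0.547

p₁ = P(outcome | exposed) = 163/1254 = 0.12998
p₀ = P(outcome | unexposed) = 133/2257 = 0.058928
Under exogeneity and monotonicity, PN = (p₁ − p₀)/p₁.
PN = (0.12998 − 0.058928) / 0.12998 ≈ 0.5467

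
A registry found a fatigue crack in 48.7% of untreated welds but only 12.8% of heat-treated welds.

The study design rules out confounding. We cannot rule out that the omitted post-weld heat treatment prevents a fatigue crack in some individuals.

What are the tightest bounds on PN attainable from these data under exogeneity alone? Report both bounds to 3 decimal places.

0.737 ≤ PN ≤ 1.000

p₁ = 0.487, p₀ = 0.128.
Under exogeneity alone the bounds on PN are max{0,(p₁−p₀)/p₁} ≤ PN ≤ min{1,(1−p₀)/p₁}.
  lower = (p₁ − p₀)/p₁ = 0.359 / 0.487 ≈ 0.7372
  upper = min{1, (1 − p₀)/p₁} = 0.872 / 0.487 ≈ 1.7906 → capped at 1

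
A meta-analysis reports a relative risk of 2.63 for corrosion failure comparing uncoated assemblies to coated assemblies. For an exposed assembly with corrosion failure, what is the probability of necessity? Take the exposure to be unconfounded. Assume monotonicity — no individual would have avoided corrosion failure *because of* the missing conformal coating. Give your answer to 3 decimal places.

Under exogeneity and monotonicity, PN = (RR − 1) / RR = 1 − 1/RR.
PN = (2.63 − 1) / 2.63 = 1.63 / 2.63 ≈ 0.6198

PN ≈ 0.620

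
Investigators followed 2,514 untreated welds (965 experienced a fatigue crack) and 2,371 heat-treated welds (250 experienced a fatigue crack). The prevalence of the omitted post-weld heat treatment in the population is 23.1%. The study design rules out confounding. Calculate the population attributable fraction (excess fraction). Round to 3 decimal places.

p₁ = P(outcome | exposed) = 965/2514 = 0.38385
p₀ = P(outcome | unexposed) = 250/2371 = 0.10544
Overall risk P(Y=1) = π·p₁ + (1−π)·p₀ = 0.231×0.38385 + 0.769×0.10544 = 0.16975.
Under exogeneity, PAF = [P(Y=1) − p₀] / P(Y=1).
PAF = (0.16975 − 0.10544) / 0.16975 ≈ 0.3789

PAF ≈ 0.379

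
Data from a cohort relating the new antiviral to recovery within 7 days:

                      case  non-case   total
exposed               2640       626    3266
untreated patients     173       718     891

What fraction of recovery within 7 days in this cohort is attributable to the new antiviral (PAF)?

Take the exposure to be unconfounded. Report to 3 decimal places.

p₁ = P(outcome | exposed) = 2640/3266 = 0.80833
p₀ = P(outcome | unexposed) = 173/891 = 0.19416
Exposure prevalence π = 3266/4157 = 0.78566; overall risk P(Y=1) = 0.67669.
Under exogeneity, PAF = [P(Y=1) − p₀]/P(Y=1).
PAF = (0.67669 − 0.19416) / 0.67669 ≈ 0.7131

PAF ≈ 0.713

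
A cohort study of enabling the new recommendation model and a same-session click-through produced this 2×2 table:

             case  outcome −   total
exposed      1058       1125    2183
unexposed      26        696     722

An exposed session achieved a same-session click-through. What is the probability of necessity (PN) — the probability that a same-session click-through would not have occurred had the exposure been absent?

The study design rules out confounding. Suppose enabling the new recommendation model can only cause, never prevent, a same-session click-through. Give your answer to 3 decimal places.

PN ≈ 0.926

p₁ = P(outcome | exposed) = 1058/2183 = 0.48465
p₀ = P(outcome | unexposed) = 26/722 = 0.036011
Under exogeneity and monotonicity, PN = (p₁ − p₀)/p₁.
PN = (0.48465 − 0.036011) / 0.48465 ≈ 0.9257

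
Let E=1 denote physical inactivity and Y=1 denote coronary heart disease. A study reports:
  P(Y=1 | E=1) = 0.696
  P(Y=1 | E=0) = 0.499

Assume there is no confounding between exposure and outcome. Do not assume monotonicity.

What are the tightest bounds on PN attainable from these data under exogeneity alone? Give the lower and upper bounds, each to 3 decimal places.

Let p₁ = 0.696, p₀ = 0.499.
Under exogeneity alone the bounds on PN are max{0,(p₁−p₀)/p₁} ≤ PN ≤ min{1,(1−p₀)/p₁}.
  lower = (p₁ − p₀)/p₁ = 0.197 / 0.696 ≈ 0.2830
  upper = min{1, (1 − p₀)/p₁} = 0.501 / 0.696 ≈ 0.7198

0.283 ≤ PN ≤ 0.720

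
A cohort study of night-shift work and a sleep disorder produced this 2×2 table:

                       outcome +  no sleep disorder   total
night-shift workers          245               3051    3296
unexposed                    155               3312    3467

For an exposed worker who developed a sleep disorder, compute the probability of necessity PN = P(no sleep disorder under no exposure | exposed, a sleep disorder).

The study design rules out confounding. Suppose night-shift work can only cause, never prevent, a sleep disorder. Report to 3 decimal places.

PN ≈ 0.399

p₁ = P(outcome | exposed) = 245/3296 = 0.074333
p₀ = P(outcome | unexposed) = 155/3467 = 0.044707
Under exogeneity and monotonicity, PN = (p₁ − p₀)/p₁.
PN = (0.074333 − 0.044707) / 0.074333 ≈ 0.3986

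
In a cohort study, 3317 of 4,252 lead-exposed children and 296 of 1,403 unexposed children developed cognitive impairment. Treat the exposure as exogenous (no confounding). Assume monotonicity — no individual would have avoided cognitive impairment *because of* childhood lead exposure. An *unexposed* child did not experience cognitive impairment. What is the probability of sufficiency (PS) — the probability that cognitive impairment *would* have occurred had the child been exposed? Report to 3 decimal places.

p₁ = P(outcome | exposed) = 3317/4252 = 0.7801
p₀ = P(outcome | unexposed) = 296/1403 = 0.21098
Under exogeneity and monotonicity, PS = (p₁ − p₀) / (1 − p₀).
PS = (0.7801 − 0.21098) / (1 − 0.21098) = 0.56913 / 0.78902 ≈ 0.7213

PS ≈ 0.721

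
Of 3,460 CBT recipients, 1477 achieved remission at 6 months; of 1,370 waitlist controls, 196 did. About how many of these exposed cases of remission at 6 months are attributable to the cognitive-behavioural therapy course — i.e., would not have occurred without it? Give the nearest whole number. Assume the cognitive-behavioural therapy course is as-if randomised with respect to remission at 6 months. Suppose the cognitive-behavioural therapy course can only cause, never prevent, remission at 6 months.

about 982 cases

p₁ = P(outcome | exposed) = 1477/3460 = 0.42688
p₀ = P(outcome | unexposed) = 196/1370 = 0.14307
PN = (p₁ − p₀)/p₁ = (0.42688 − 0.14307) / 0.42688 ≈ 0.66486.
Attributable cases ≈ PN × (exposed cases) = 0.66486 × 1477 ≈ 981.99.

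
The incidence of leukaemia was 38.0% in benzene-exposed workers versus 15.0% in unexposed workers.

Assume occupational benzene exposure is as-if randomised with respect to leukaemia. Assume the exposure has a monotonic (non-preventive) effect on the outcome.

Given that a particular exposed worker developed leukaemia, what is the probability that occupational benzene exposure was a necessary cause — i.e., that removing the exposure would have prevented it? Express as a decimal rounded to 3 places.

p₁ = 0.38, p₀ = 0.15.
Under exogeneity and monotonicity, PN = (p₁ − p₀) / p₁.
PN = (0.38 − 0.15) / 0.38 = 0.23 / 0.38 ≈ 0.6053

PN ≈ 0.605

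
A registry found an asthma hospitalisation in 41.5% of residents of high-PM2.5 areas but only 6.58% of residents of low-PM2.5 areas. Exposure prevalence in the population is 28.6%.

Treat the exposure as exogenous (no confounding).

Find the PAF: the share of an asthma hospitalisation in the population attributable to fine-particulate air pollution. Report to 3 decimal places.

p₁ = 0.415, p₀ = 0.0658.
Overall risk P(Y=1) = π·p₁ + (1−π)·p₀ = 0.286×0.415 + 0.714×0.0658 = 0.16567.
Under exogeneity, PAF = [P(Y=1) − p₀] / P(Y=1).
PAF = (0.16567 − 0.0658) / 0.16567 ≈ 0.6028

PAF ≈ 0.603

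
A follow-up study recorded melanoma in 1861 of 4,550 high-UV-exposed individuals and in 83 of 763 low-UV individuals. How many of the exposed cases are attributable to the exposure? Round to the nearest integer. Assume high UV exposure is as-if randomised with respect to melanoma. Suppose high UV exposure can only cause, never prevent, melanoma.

about 1366 cases

p₁ = P(outcome | exposed) = 1861/4550 = 0.40901
p₀ = P(outcome | unexposed) = 83/763 = 0.10878
PN = (p₁ − p₀)/p₁ = (0.40901 − 0.10878) / 0.40901 ≈ 0.73404.
Attributable cases ≈ PN × (exposed cases) = 0.73404 × 1861 ≈ 1366.05.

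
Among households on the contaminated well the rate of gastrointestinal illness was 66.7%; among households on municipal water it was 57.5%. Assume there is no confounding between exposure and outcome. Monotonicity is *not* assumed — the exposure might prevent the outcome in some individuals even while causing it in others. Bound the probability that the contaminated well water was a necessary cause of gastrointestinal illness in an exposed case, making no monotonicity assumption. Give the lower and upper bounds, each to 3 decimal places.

p₁ = 0.667, p₀ = 0.575.
Under exogeneity alone the bounds on PN are max{0,(p₁−p₀)/p₁} ≤ PN ≤ min{1,(1−p₀)/p₁}.
  lower = (p₁ − p₀)/p₁ = 0.092 / 0.667 ≈ 0.1379
  upper = min{1, (1 − p₀)/p₁} = 0.425 / 0.667 ≈ 0.6372

0.138 ≤ PN ≤ 0.637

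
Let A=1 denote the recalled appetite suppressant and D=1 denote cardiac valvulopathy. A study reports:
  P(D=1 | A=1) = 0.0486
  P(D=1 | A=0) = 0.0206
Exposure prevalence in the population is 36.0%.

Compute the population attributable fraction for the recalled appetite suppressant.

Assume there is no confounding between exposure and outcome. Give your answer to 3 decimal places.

PAF ≈ 0.329

Let p₁ = 0.0486, p₀ = 0.0206.
Overall risk P(Y=1) = π·p₁ + (1−π)·p₀ = 0.36×0.0486 + 0.64×0.0206 = 0.03068.
Under exogeneity, PAF = [P(Y=1) − p₀] / P(Y=1).
PAF = (0.03068 − 0.0206) / 0.03068 ≈ 0.3286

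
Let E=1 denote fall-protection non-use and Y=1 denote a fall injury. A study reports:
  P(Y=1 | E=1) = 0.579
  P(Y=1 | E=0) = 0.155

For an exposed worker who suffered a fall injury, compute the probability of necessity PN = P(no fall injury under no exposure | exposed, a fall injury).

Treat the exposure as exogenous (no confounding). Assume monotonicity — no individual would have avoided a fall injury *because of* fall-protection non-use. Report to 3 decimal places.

Let p₁ = 0.579, p₀ = 0.155.
Under exogeneity and monotonicity, PN = (p₁ − p₀) / p₁.
PN = (0.579 − 0.155) / 0.579 = 0.424 / 0.579 ≈ 0.7323

PN ≈ 0.732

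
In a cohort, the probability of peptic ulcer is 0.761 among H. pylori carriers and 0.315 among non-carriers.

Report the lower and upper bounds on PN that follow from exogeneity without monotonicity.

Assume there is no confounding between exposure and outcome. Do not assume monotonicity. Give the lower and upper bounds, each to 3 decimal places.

Let p₁ = 0.761, p₀ = 0.315.
Under exogeneity alone the bounds on PN are max{0,(p₁−p₀)/p₁} ≤ PN ≤ min{1,(1−p₀)/p₁}.
  lower = (p₁ − p₀)/p₁ = 0.446 / 0.761 ≈ 0.5861
  upper = min{1, (1 − p₀)/p₁} = 0.685 / 0.761 ≈ 0.9001

0.586 ≤ PN ≤ 0.900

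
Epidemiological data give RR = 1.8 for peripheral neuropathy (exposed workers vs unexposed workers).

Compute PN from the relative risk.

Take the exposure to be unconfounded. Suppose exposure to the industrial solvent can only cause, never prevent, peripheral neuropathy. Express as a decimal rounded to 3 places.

PN ≈ 0.444

Under exogeneity and monotonicity, PN = (RR − 1) / RR = 1 − 1/RR.
PN = (1.8 − 1) / 1.8 = 0.8 / 1.8 ≈ 0.4444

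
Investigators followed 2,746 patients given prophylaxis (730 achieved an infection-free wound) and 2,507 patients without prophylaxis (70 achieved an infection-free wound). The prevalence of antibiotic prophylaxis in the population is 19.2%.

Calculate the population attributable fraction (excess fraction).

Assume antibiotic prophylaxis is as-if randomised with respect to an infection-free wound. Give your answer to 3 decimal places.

PAF ≈ 0.621

p₁ = P(outcome | exposed) = 730/2746 = 0.26584
p₀ = P(outcome | unexposed) = 70/2507 = 0.027922
Overall risk P(Y=1) = π·p₁ + (1−π)·p₀ = 0.192×0.26584 + 0.808×0.027922 = 0.073602.
Under exogeneity, PAF = [P(Y=1) − p₀] / P(Y=1).
PAF = (0.073602 − 0.027922) / 0.073602 ≈ 0.6206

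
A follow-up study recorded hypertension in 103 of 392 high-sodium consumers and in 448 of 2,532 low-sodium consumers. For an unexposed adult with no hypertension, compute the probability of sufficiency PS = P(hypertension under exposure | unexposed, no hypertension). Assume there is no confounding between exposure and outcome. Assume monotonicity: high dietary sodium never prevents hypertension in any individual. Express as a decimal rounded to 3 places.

p₁ = P(outcome | exposed) = 103/392 = 0.26276
p₀ = P(outcome | unexposed) = 448/2532 = 0.17694
Under exogeneity and monotonicity, PS = (p₁ − p₀) / (1 − p₀).
PS = (0.26276 − 0.17694) / (1 − 0.17694) = 0.08582 / 0.82306 ≈ 0.1043

PS ≈ 0.104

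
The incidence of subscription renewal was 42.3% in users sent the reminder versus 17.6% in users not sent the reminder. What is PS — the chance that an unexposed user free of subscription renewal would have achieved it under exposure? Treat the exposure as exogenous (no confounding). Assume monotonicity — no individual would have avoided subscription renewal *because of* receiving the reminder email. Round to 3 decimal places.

p₁ = 0.423, p₀ = 0.176.
Under exogeneity and monotonicity, PS = (p₁ − p₀) / (1 − p₀).
PS = (0.423 − 0.176) / (1 − 0.176) = 0.247 / 0.824 ≈ 0.2998

PS ≈ 0.300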